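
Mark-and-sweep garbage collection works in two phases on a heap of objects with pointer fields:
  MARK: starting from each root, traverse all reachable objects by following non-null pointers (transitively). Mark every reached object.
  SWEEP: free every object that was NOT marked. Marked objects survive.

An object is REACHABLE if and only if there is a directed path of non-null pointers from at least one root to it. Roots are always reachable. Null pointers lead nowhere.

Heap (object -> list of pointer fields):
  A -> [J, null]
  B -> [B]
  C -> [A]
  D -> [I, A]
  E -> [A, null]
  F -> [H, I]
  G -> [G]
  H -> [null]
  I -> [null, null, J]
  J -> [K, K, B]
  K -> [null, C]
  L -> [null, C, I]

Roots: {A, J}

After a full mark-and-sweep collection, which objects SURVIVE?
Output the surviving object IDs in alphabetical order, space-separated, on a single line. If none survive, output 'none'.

Roots: A J
Mark A: refs=J null, marked=A
Mark J: refs=K K B, marked=A J
Mark K: refs=null C, marked=A J K
Mark B: refs=B, marked=A B J K
Mark C: refs=A, marked=A B C J K
Unmarked (collected): D E F G H I L

Answer: A B C J K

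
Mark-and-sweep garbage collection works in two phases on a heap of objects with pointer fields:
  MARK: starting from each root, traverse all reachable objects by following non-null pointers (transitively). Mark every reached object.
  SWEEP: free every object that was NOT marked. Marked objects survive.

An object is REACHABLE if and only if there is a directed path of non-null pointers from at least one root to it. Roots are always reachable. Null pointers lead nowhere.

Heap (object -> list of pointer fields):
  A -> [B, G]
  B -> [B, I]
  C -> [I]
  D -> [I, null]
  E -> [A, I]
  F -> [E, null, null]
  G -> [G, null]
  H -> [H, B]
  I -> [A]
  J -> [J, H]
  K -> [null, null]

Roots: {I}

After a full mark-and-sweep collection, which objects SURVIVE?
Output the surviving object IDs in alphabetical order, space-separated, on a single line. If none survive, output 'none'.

Answer: A B G I

Derivation:
Roots: I
Mark I: refs=A, marked=I
Mark A: refs=B G, marked=A I
Mark B: refs=B I, marked=A B I
Mark G: refs=G null, marked=A B G I
Unmarked (collected): C D E F H J K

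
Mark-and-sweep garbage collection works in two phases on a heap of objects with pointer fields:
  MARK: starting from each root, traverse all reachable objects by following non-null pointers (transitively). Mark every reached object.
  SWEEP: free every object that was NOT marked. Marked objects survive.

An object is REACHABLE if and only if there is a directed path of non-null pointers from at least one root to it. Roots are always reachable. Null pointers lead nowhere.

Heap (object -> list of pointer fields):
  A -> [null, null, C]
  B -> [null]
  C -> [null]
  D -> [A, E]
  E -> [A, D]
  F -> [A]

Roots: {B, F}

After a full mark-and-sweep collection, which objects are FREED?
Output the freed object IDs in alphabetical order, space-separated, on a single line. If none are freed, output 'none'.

Roots: B F
Mark B: refs=null, marked=B
Mark F: refs=A, marked=B F
Mark A: refs=null null C, marked=A B F
Mark C: refs=null, marked=A B C F
Unmarked (collected): D E

Answer: D E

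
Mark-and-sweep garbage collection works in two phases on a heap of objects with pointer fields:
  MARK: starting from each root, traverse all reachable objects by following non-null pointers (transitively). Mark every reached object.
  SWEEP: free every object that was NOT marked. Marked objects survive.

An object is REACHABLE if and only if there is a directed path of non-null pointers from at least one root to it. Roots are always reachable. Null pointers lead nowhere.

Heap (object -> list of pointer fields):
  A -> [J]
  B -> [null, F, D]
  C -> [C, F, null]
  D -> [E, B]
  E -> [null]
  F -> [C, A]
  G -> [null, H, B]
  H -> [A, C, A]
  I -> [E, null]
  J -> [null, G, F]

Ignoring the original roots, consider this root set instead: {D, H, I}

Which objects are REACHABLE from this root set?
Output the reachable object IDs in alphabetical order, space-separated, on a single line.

Answer: A B C D E F G H I J

Derivation:
Roots: D H I
Mark D: refs=E B, marked=D
Mark H: refs=A C A, marked=D H
Mark I: refs=E null, marked=D H I
Mark E: refs=null, marked=D E H I
Mark B: refs=null F D, marked=B D E H I
Mark A: refs=J, marked=A B D E H I
Mark C: refs=C F null, marked=A B C D E H I
Mark F: refs=C A, marked=A B C D E F H I
Mark J: refs=null G F, marked=A B C D E F H I J
Mark G: refs=null H B, marked=A B C D E F G H I J
Unmarked (collected): (none)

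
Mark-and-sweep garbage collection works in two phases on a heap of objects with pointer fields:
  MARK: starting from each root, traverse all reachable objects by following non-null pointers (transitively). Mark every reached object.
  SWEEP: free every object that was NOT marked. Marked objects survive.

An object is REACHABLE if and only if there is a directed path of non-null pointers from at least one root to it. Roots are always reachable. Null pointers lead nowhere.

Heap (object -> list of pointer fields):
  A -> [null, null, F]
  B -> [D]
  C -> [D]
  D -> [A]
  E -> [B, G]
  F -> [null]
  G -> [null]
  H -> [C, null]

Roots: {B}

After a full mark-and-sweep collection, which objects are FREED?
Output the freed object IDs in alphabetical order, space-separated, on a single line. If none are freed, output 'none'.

Answer: C E G H

Derivation:
Roots: B
Mark B: refs=D, marked=B
Mark D: refs=A, marked=B D
Mark A: refs=null null F, marked=A B D
Mark F: refs=null, marked=A B D F
Unmarked (collected): C E G H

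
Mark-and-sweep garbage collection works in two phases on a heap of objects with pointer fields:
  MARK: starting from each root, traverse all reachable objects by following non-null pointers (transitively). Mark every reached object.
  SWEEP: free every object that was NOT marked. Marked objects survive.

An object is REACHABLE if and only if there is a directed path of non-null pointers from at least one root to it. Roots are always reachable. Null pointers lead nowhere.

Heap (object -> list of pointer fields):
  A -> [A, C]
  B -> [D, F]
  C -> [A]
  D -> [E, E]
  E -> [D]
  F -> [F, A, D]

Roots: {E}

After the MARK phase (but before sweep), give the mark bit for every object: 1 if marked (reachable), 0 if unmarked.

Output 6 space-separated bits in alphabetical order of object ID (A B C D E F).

Answer: 0 0 0 1 1 0

Derivation:
Roots: E
Mark E: refs=D, marked=E
Mark D: refs=E E, marked=D E
Unmarked (collected): A B C F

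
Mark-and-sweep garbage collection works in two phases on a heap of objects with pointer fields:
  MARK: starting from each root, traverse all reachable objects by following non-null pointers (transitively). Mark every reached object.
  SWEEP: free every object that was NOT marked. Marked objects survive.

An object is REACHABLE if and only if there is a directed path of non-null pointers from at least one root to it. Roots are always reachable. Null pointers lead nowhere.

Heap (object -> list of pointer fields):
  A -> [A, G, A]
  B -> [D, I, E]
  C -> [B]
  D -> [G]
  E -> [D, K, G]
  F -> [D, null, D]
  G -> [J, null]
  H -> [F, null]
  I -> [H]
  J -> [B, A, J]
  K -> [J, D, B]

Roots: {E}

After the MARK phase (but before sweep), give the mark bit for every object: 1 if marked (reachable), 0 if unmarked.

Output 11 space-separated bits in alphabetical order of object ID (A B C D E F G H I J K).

Roots: E
Mark E: refs=D K G, marked=E
Mark D: refs=G, marked=D E
Mark K: refs=J D B, marked=D E K
Mark G: refs=J null, marked=D E G K
Mark J: refs=B A J, marked=D E G J K
Mark B: refs=D I E, marked=B D E G J K
Mark A: refs=A G A, marked=A B D E G J K
Mark I: refs=H, marked=A B D E G I J K
Mark H: refs=F null, marked=A B D E G H I J K
Mark F: refs=D null D, marked=A B D E F G H I J K
Unmarked (collected): C

Answer: 1 1 0 1 1 1 1 1 1 1 1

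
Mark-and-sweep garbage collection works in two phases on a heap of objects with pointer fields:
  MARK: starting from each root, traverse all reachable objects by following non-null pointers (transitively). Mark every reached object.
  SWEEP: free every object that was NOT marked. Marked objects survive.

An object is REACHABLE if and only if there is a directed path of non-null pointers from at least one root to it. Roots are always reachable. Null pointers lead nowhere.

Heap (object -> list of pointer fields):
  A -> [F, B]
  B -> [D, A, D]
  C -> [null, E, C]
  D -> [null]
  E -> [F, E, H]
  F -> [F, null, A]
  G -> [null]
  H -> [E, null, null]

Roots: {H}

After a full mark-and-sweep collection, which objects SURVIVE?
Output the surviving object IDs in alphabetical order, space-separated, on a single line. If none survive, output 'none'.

Roots: H
Mark H: refs=E null null, marked=H
Mark E: refs=F E H, marked=E H
Mark F: refs=F null A, marked=E F H
Mark A: refs=F B, marked=A E F H
Mark B: refs=D A D, marked=A B E F H
Mark D: refs=null, marked=A B D E F H
Unmarked (collected): C G

Answer: A B D E F H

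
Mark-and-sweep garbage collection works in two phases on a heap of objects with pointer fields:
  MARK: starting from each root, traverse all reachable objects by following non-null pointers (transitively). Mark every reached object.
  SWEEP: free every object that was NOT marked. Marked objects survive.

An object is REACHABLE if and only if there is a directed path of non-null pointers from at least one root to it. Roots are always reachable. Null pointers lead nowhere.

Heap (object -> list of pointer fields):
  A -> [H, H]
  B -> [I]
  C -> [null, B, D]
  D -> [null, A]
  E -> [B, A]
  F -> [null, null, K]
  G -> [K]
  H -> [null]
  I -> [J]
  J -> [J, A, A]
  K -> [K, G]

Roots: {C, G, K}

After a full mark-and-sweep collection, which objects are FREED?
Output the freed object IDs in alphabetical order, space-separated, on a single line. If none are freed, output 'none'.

Answer: E F

Derivation:
Roots: C G K
Mark C: refs=null B D, marked=C
Mark G: refs=K, marked=C G
Mark K: refs=K G, marked=C G K
Mark B: refs=I, marked=B C G K
Mark D: refs=null A, marked=B C D G K
Mark I: refs=J, marked=B C D G I K
Mark A: refs=H H, marked=A B C D G I K
Mark J: refs=J A A, marked=A B C D G I J K
Mark H: refs=null, marked=A B C D G H I J K
Unmarked (collected): E F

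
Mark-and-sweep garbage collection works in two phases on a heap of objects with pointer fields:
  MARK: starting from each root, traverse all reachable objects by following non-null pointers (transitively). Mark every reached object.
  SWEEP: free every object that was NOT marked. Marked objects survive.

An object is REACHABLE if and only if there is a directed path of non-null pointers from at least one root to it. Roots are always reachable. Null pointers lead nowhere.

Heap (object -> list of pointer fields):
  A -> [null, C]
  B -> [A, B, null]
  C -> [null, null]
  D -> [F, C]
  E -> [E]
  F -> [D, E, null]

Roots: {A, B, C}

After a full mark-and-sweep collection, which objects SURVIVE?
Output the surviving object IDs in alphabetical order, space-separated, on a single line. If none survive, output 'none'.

Answer: A B C

Derivation:
Roots: A B C
Mark A: refs=null C, marked=A
Mark B: refs=A B null, marked=A B
Mark C: refs=null null, marked=A B C
Unmarked (collected): D E F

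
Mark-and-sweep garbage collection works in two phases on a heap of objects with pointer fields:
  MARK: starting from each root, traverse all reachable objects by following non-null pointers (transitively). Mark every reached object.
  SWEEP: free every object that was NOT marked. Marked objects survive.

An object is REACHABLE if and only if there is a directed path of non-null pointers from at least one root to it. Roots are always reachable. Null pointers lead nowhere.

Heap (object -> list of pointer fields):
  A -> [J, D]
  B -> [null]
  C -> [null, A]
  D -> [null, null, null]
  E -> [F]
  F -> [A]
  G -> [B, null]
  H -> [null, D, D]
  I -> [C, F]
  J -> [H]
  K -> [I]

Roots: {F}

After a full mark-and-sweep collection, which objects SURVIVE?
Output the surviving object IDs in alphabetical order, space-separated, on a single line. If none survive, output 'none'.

Roots: F
Mark F: refs=A, marked=F
Mark A: refs=J D, marked=A F
Mark J: refs=H, marked=A F J
Mark D: refs=null null null, marked=A D F J
Mark H: refs=null D D, marked=A D F H J
Unmarked (collected): B C E G I K

Answer: A D F H J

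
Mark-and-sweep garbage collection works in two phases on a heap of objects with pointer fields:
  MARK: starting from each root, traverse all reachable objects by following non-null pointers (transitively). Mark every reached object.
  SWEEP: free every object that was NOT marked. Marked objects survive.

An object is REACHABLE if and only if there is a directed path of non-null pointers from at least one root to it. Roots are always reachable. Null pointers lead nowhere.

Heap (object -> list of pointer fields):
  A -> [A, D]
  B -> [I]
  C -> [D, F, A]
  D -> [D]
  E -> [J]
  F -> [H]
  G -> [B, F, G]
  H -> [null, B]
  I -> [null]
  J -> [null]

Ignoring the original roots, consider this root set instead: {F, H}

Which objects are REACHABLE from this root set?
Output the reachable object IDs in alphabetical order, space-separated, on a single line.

Roots: F H
Mark F: refs=H, marked=F
Mark H: refs=null B, marked=F H
Mark B: refs=I, marked=B F H
Mark I: refs=null, marked=B F H I
Unmarked (collected): A C D E G J

Answer: B F H I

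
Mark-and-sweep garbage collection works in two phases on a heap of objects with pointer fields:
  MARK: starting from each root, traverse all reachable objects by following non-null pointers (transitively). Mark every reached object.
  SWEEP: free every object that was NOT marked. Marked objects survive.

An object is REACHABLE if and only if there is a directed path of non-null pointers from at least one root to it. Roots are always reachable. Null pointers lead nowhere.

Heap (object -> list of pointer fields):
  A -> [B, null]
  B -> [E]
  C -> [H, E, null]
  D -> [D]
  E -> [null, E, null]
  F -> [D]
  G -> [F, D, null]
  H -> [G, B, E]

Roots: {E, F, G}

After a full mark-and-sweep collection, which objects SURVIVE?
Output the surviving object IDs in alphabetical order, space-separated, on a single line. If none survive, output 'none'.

Answer: D E F G

Derivation:
Roots: E F G
Mark E: refs=null E null, marked=E
Mark F: refs=D, marked=E F
Mark G: refs=F D null, marked=E F G
Mark D: refs=D, marked=D E F G
Unmarked (collected): A B C H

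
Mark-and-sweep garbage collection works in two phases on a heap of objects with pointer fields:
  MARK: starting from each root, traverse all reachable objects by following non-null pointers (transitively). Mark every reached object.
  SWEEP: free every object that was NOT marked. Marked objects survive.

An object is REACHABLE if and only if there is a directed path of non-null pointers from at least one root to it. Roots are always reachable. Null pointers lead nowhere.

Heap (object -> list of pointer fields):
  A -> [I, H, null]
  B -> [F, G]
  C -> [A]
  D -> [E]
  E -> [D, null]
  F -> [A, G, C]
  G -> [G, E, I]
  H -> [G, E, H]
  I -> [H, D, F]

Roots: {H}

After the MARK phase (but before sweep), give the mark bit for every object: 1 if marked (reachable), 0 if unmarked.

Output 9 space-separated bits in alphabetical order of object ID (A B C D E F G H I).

Roots: H
Mark H: refs=G E H, marked=H
Mark G: refs=G E I, marked=G H
Mark E: refs=D null, marked=E G H
Mark I: refs=H D F, marked=E G H I
Mark D: refs=E, marked=D E G H I
Mark F: refs=A G C, marked=D E F G H I
Mark A: refs=I H null, marked=A D E F G H I
Mark C: refs=A, marked=A C D E F G H I
Unmarked (collected): B

Answer: 1 0 1 1 1 1 1 1 1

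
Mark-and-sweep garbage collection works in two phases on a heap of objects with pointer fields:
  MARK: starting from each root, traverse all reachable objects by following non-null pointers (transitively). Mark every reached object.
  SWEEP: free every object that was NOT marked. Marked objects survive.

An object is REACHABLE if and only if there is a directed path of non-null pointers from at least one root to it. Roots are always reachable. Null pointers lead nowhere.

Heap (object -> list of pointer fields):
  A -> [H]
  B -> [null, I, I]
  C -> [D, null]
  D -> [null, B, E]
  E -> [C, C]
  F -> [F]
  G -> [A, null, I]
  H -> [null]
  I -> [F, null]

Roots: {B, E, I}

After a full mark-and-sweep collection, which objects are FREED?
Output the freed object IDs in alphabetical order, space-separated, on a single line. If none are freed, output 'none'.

Answer: A G H

Derivation:
Roots: B E I
Mark B: refs=null I I, marked=B
Mark E: refs=C C, marked=B E
Mark I: refs=F null, marked=B E I
Mark C: refs=D null, marked=B C E I
Mark F: refs=F, marked=B C E F I
Mark D: refs=null B E, marked=B C D E F I
Unmarked (collected): A G H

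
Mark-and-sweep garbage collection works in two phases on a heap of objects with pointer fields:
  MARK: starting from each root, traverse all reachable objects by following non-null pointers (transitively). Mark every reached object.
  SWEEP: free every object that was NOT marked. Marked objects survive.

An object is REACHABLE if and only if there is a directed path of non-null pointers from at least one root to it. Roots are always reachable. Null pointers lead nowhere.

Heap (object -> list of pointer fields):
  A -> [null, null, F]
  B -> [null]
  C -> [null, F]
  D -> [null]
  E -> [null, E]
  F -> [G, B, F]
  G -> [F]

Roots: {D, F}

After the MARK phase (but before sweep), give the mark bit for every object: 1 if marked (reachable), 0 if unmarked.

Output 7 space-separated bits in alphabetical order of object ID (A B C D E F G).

Roots: D F
Mark D: refs=null, marked=D
Mark F: refs=G B F, marked=D F
Mark G: refs=F, marked=D F G
Mark B: refs=null, marked=B D F G
Unmarked (collected): A C E

Answer: 0 1 0 1 0 1 1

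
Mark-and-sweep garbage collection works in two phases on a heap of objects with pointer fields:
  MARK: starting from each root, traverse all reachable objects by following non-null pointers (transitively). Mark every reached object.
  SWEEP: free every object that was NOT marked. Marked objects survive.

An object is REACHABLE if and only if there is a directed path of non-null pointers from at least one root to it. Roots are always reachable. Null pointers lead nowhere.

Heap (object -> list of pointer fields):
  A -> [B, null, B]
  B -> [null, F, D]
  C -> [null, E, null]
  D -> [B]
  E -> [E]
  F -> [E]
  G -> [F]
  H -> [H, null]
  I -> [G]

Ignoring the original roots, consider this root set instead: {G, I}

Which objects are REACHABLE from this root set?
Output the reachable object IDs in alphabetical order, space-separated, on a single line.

Answer: E F G I

Derivation:
Roots: G I
Mark G: refs=F, marked=G
Mark I: refs=G, marked=G I
Mark F: refs=E, marked=F G I
Mark E: refs=E, marked=E F G I
Unmarked (collected): A B C D H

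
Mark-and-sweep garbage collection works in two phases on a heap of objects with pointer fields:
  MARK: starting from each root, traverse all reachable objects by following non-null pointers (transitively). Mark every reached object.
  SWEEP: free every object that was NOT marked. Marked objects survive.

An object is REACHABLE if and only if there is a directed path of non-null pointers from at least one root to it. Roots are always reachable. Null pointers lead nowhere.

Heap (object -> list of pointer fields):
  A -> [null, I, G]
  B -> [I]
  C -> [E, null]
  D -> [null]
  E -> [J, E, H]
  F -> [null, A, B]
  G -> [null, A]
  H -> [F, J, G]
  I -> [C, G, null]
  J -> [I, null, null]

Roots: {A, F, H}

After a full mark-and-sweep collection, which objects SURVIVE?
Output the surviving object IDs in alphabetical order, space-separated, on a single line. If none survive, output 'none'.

Answer: A B C E F G H I J

Derivation:
Roots: A F H
Mark A: refs=null I G, marked=A
Mark F: refs=null A B, marked=A F
Mark H: refs=F J G, marked=A F H
Mark I: refs=C G null, marked=A F H I
Mark G: refs=null A, marked=A F G H I
Mark B: refs=I, marked=A B F G H I
Mark J: refs=I null null, marked=A B F G H I J
Mark C: refs=E null, marked=A B C F G H I J
Mark E: refs=J E H, marked=A B C E F G H I J
Unmarked (collected): D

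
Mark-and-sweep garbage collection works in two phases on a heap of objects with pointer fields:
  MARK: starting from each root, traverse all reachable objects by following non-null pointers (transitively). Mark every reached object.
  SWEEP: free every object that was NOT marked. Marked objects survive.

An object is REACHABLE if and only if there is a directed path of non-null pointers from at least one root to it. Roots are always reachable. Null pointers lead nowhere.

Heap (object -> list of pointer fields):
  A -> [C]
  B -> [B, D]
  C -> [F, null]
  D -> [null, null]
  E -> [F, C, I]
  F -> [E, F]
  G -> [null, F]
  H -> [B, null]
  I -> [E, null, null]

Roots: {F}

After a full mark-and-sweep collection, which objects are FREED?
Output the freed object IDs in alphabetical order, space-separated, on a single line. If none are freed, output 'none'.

Answer: A B D G H

Derivation:
Roots: F
Mark F: refs=E F, marked=F
Mark E: refs=F C I, marked=E F
Mark C: refs=F null, marked=C E F
Mark I: refs=E null null, marked=C E F I
Unmarked (collected): A B D G H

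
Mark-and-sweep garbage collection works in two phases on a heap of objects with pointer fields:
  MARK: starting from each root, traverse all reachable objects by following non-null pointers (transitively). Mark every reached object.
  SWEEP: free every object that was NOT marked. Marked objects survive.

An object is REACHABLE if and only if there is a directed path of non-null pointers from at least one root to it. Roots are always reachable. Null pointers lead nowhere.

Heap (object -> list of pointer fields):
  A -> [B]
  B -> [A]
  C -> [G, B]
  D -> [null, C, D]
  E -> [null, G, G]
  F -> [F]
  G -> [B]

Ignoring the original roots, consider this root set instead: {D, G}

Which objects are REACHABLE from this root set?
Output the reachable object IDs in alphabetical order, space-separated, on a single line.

Roots: D G
Mark D: refs=null C D, marked=D
Mark G: refs=B, marked=D G
Mark C: refs=G B, marked=C D G
Mark B: refs=A, marked=B C D G
Mark A: refs=B, marked=A B C D G
Unmarked (collected): E F

Answer: A B C D G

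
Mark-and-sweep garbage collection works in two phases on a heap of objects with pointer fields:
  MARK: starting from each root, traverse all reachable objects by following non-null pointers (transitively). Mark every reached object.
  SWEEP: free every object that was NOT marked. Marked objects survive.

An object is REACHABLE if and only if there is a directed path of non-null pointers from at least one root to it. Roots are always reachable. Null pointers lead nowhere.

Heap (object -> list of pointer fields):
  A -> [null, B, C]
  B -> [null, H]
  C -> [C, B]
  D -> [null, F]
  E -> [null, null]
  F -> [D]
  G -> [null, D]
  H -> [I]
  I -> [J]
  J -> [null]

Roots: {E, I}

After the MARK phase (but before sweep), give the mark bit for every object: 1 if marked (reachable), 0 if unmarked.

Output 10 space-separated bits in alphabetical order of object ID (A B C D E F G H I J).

Roots: E I
Mark E: refs=null null, marked=E
Mark I: refs=J, marked=E I
Mark J: refs=null, marked=E I J
Unmarked (collected): A B C D F G H

Answer: 0 0 0 0 1 0 0 0 1 1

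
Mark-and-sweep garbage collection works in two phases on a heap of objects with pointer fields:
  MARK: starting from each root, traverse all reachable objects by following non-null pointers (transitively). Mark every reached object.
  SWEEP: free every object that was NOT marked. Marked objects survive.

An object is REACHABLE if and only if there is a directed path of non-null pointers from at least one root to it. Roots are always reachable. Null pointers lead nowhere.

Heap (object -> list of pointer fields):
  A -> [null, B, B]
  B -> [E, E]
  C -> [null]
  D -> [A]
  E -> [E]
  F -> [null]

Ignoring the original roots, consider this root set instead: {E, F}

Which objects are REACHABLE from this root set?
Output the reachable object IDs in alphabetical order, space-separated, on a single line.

Roots: E F
Mark E: refs=E, marked=E
Mark F: refs=null, marked=E F
Unmarked (collected): A B C D

Answer: E F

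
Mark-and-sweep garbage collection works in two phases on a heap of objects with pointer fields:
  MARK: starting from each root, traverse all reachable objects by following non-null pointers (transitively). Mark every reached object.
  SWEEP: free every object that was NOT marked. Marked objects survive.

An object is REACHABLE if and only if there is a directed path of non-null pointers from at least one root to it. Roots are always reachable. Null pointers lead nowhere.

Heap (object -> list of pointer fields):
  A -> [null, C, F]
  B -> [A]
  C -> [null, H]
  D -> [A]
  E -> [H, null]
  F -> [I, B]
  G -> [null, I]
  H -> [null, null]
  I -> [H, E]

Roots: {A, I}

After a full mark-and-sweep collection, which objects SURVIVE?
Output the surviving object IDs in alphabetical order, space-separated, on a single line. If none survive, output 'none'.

Answer: A B C E F H I

Derivation:
Roots: A I
Mark A: refs=null C F, marked=A
Mark I: refs=H E, marked=A I
Mark C: refs=null H, marked=A C I
Mark F: refs=I B, marked=A C F I
Mark H: refs=null null, marked=A C F H I
Mark E: refs=H null, marked=A C E F H I
Mark B: refs=A, marked=A B C E F H I
Unmarked (collected): D G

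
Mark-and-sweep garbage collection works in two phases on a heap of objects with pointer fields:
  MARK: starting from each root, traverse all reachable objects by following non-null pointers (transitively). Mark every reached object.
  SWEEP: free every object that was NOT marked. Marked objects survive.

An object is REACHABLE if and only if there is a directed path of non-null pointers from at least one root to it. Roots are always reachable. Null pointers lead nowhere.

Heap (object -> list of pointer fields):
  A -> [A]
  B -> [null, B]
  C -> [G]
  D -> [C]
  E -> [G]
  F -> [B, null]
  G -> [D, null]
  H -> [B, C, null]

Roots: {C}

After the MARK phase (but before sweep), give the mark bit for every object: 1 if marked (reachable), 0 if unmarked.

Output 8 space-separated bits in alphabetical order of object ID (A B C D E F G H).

Roots: C
Mark C: refs=G, marked=C
Mark G: refs=D null, marked=C G
Mark D: refs=C, marked=C D G
Unmarked (collected): A B E F H

Answer: 0 0 1 1 0 0 1 0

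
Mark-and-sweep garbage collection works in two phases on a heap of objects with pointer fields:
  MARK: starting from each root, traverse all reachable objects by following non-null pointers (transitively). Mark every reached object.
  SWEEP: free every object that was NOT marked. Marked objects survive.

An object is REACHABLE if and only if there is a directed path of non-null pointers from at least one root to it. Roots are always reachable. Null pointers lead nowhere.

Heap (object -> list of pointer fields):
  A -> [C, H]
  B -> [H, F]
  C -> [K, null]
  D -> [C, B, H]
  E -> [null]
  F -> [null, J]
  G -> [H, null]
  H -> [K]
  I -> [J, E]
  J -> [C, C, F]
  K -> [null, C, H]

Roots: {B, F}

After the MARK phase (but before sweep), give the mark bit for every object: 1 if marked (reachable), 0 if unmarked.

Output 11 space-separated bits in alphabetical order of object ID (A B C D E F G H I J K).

Answer: 0 1 1 0 0 1 0 1 0 1 1

Derivation:
Roots: B F
Mark B: refs=H F, marked=B
Mark F: refs=null J, marked=B F
Mark H: refs=K, marked=B F H
Mark J: refs=C C F, marked=B F H J
Mark K: refs=null C H, marked=B F H J K
Mark C: refs=K null, marked=B C F H J K
Unmarked (collected): A D E G I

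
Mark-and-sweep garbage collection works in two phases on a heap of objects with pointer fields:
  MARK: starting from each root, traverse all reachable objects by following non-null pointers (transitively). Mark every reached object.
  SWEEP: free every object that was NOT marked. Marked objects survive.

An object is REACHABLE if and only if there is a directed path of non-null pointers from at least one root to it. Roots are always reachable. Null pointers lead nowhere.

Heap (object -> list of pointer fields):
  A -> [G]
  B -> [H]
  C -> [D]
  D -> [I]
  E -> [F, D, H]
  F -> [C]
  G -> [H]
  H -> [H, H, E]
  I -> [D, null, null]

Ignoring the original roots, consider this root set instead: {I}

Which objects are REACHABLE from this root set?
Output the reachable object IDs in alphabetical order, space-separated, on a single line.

Answer: D I

Derivation:
Roots: I
Mark I: refs=D null null, marked=I
Mark D: refs=I, marked=D I
Unmarked (collected): A B C E F G H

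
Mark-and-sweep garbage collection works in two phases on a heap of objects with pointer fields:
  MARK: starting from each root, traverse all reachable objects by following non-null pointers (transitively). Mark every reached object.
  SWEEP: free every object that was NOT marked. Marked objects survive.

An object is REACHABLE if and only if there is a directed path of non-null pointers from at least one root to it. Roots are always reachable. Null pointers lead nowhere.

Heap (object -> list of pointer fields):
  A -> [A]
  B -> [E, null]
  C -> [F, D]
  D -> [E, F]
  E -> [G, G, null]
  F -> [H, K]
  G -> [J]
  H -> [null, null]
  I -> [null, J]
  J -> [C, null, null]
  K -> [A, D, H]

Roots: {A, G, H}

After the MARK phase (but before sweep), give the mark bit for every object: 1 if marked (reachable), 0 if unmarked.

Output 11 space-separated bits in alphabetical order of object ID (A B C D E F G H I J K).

Roots: A G H
Mark A: refs=A, marked=A
Mark G: refs=J, marked=A G
Mark H: refs=null null, marked=A G H
Mark J: refs=C null null, marked=A G H J
Mark C: refs=F D, marked=A C G H J
Mark F: refs=H K, marked=A C F G H J
Mark D: refs=E F, marked=A C D F G H J
Mark K: refs=A D H, marked=A C D F G H J K
Mark E: refs=G G null, marked=A C D E F G H J K
Unmarked (collected): B I

Answer: 1 0 1 1 1 1 1 1 0 1 1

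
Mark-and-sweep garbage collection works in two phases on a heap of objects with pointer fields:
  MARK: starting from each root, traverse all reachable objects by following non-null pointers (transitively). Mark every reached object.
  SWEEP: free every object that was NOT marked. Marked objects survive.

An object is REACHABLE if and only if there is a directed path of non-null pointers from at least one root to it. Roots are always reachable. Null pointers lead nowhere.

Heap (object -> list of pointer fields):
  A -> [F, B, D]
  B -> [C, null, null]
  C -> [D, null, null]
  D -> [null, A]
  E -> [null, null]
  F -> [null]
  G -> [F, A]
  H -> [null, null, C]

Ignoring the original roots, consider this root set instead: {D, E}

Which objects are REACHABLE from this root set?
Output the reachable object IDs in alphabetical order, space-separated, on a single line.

Roots: D E
Mark D: refs=null A, marked=D
Mark E: refs=null null, marked=D E
Mark A: refs=F B D, marked=A D E
Mark F: refs=null, marked=A D E F
Mark B: refs=C null null, marked=A B D E F
Mark C: refs=D null null, marked=A B C D E F
Unmarked (collected): G H

Answer: A B C D E F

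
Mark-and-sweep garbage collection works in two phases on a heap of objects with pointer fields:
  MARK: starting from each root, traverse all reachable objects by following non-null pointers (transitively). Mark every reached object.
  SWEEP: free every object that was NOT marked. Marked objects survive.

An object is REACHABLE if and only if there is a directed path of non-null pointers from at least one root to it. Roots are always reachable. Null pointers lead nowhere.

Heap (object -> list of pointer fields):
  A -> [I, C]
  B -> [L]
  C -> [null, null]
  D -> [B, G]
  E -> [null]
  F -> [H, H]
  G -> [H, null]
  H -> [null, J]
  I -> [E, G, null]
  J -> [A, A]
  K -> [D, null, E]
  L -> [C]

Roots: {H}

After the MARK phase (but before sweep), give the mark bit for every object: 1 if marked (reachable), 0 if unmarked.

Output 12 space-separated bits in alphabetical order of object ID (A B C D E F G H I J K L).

Roots: H
Mark H: refs=null J, marked=H
Mark J: refs=A A, marked=H J
Mark A: refs=I C, marked=A H J
Mark I: refs=E G null, marked=A H I J
Mark C: refs=null null, marked=A C H I J
Mark E: refs=null, marked=A C E H I J
Mark G: refs=H null, marked=A C E G H I J
Unmarked (collected): B D F K L

Answer: 1 0 1 0 1 0 1 1 1 1 0 0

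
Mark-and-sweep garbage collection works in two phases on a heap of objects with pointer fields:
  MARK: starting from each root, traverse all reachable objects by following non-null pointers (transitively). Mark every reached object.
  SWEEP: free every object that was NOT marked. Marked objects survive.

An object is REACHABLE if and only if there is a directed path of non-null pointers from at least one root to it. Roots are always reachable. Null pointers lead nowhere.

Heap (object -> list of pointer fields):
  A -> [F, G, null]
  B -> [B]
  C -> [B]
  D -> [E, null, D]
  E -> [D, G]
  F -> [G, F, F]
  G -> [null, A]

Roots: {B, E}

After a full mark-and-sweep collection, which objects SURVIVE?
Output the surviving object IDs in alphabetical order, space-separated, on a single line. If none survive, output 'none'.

Roots: B E
Mark B: refs=B, marked=B
Mark E: refs=D G, marked=B E
Mark D: refs=E null D, marked=B D E
Mark G: refs=null A, marked=B D E G
Mark A: refs=F G null, marked=A B D E G
Mark F: refs=G F F, marked=A B D E F G
Unmarked (collected): C

Answer: A B D E F G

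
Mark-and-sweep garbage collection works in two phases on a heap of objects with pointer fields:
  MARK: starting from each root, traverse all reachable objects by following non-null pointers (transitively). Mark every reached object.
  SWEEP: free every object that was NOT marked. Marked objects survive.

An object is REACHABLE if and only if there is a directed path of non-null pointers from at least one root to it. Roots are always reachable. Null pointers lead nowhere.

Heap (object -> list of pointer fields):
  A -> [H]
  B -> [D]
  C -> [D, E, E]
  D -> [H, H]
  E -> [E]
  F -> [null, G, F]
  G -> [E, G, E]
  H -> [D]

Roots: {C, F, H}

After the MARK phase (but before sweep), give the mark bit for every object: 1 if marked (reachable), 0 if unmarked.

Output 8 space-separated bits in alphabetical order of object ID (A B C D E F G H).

Roots: C F H
Mark C: refs=D E E, marked=C
Mark F: refs=null G F, marked=C F
Mark H: refs=D, marked=C F H
Mark D: refs=H H, marked=C D F H
Mark E: refs=E, marked=C D E F H
Mark G: refs=E G E, marked=C D E F G H
Unmarked (collected): A B

Answer: 0 0 1 1 1 1 1 1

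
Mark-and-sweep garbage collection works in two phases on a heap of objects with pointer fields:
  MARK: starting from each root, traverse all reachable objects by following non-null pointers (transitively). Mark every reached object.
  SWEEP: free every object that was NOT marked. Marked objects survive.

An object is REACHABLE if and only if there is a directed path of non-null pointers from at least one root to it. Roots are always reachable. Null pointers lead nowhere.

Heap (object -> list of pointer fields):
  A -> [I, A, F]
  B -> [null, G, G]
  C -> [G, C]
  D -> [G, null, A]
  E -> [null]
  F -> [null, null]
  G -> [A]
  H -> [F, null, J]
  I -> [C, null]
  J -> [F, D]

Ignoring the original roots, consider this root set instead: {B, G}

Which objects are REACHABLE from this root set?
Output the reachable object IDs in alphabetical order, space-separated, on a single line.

Answer: A B C F G I

Derivation:
Roots: B G
Mark B: refs=null G G, marked=B
Mark G: refs=A, marked=B G
Mark A: refs=I A F, marked=A B G
Mark I: refs=C null, marked=A B G I
Mark F: refs=null null, marked=A B F G I
Mark C: refs=G C, marked=A B C F G I
Unmarked (collected): D E H J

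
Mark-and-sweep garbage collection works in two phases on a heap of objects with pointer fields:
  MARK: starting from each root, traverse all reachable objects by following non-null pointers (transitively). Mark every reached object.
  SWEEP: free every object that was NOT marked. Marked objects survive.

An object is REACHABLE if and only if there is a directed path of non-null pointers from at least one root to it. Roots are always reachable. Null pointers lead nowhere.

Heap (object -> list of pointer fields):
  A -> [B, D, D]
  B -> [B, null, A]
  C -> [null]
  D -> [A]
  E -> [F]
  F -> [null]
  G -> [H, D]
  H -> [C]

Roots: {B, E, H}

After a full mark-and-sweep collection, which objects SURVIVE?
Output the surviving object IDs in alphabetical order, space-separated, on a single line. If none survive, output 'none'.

Roots: B E H
Mark B: refs=B null A, marked=B
Mark E: refs=F, marked=B E
Mark H: refs=C, marked=B E H
Mark A: refs=B D D, marked=A B E H
Mark F: refs=null, marked=A B E F H
Mark C: refs=null, marked=A B C E F H
Mark D: refs=A, marked=A B C D E F H
Unmarked (collected): G

Answer: A B C D E F H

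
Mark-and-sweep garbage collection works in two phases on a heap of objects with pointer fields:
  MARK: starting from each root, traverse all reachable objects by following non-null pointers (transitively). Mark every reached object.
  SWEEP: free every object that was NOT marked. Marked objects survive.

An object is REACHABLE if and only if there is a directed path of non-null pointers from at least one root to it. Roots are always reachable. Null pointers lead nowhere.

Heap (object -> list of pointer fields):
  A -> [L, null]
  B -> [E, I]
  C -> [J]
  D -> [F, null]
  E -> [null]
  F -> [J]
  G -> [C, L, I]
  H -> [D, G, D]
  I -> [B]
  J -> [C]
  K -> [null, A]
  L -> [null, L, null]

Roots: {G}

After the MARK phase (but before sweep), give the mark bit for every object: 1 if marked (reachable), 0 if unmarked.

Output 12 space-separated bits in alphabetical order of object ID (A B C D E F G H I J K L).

Answer: 0 1 1 0 1 0 1 0 1 1 0 1

Derivation:
Roots: G
Mark G: refs=C L I, marked=G
Mark C: refs=J, marked=C G
Mark L: refs=null L null, marked=C G L
Mark I: refs=B, marked=C G I L
Mark J: refs=C, marked=C G I J L
Mark B: refs=E I, marked=B C G I J L
Mark E: refs=null, marked=B C E G I J L
Unmarked (collected): A D F H K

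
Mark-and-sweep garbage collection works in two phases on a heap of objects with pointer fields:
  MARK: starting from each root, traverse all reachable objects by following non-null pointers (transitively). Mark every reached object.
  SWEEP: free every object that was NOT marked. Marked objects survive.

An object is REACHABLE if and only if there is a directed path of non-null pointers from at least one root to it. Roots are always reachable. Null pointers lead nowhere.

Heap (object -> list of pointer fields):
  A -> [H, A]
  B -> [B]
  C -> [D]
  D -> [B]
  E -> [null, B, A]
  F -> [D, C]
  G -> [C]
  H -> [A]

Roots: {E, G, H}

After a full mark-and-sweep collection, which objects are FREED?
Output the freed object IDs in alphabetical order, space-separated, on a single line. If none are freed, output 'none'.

Roots: E G H
Mark E: refs=null B A, marked=E
Mark G: refs=C, marked=E G
Mark H: refs=A, marked=E G H
Mark B: refs=B, marked=B E G H
Mark A: refs=H A, marked=A B E G H
Mark C: refs=D, marked=A B C E G H
Mark D: refs=B, marked=A B C D E G H
Unmarked (collected): F

Answer: F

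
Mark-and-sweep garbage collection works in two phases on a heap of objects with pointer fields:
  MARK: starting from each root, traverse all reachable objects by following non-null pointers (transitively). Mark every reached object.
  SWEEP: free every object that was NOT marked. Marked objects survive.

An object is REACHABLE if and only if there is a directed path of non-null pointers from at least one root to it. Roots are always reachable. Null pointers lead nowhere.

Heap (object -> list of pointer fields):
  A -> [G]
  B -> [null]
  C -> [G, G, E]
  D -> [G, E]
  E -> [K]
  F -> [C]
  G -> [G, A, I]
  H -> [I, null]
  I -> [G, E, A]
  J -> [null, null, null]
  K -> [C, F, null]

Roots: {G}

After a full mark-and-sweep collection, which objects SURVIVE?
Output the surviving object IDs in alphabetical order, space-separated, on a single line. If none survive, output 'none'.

Answer: A C E F G I K

Derivation:
Roots: G
Mark G: refs=G A I, marked=G
Mark A: refs=G, marked=A G
Mark I: refs=G E A, marked=A G I
Mark E: refs=K, marked=A E G I
Mark K: refs=C F null, marked=A E G I K
Mark C: refs=G G E, marked=A C E G I K
Mark F: refs=C, marked=A C E F G I K
Unmarked (collected): B D H J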